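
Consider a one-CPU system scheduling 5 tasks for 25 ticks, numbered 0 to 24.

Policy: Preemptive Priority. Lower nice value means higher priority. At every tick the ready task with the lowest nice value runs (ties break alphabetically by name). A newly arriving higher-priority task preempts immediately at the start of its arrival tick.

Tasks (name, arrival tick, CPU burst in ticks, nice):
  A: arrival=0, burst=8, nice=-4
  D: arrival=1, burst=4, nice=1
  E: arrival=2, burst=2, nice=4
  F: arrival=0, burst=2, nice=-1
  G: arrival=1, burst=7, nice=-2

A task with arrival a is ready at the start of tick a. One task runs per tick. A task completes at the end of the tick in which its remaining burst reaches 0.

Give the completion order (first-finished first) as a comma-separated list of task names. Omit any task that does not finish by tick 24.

completion order = A, G, F, D, E

t=0: ready={A,F} → run A
t=1: ready={A,D,F,G} → run A
t=2: ready={A,D,E,F,G} → run A
t=3: ready={A,D,E,F,G} → run A
t=4: ready={A,D,E,F,G} → run A
t=5: ready={A,D,E,F,G} → run A
t=6: ready={A,D,E,F,G} → run A
t=7: ready={A,D,E,F,G} → run A
t=8: ready={D,E,F,G} → run G
t=9: ready={D,E,F,G} → run G
t=10: ready={D,E,F,G} → run G
t=11: ready={D,E,F,G} → run G
t=12: ready={D,E,F,G} → run G
t=13: ready={D,E,F,G} → run G
t=14: ready={D,E,F,G} → run G
t=15: ready={D,E,F} → run F
t=16: ready={D,E,F} → run F
t=17: ready={D,E} → run D
t=18: ready={D,E} → run D
t=19: ready={D,E} → run D
t=20: ready={D,E} → run D
t=21: ready={E} → run E
t=22: ready={E} → run E
t=23: (idle)
t=24: (idle)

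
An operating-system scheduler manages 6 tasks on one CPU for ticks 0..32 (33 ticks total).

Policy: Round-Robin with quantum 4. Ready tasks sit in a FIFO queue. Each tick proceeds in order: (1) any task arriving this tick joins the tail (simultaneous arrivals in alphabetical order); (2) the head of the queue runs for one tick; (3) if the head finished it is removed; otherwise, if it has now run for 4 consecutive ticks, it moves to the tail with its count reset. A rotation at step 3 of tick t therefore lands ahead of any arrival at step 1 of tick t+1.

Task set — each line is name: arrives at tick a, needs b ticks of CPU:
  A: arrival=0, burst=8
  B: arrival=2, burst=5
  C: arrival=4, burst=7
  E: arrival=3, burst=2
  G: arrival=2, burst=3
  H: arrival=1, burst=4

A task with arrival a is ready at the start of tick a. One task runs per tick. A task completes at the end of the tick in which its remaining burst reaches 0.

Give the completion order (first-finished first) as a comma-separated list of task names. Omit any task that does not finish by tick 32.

completion order = H, G, E, A, B, C

t=0: queue=[A] q_used=0 → run A
t=1: queue=[A,H] q_used=1 → run A
t=2: queue=[A,H,B,G] q_used=2 → run A
t=3: queue=[A,H,B,G,E] q_used=3 → run A
t=4: queue=[H,B,G,E,A,C] q_used=0 → run H
t=5: queue=[H,B,G,E,A,C] q_used=1 → run H
t=6: queue=[H,B,G,E,A,C] q_used=2 → run H
t=7: queue=[H,B,G,E,A,C] q_used=3 → run H
t=8: queue=[B,G,E,A,C] q_used=0 → run B
t=9: queue=[B,G,E,A,C] q_used=1 → run B
t=10: queue=[B,G,E,A,C] q_used=2 → run B
t=11: queue=[B,G,E,A,C] q_used=3 → run B
t=12: queue=[G,E,A,C,B] q_used=0 → run G
t=13: queue=[G,E,A,C,B] q_used=1 → run G
t=14: queue=[G,E,A,C,B] q_used=2 → run G
t=15: queue=[E,A,C,B] q_used=0 → run E
t=16: queue=[E,A,C,B] q_used=1 → run E
t=17: queue=[A,C,B] q_used=0 → run A
t=18: queue=[A,C,B] q_used=1 → run A
t=19: queue=[A,C,B] q_used=2 → run A
t=20: queue=[A,C,B] q_used=3 → run A
t=21: queue=[C,B] q_used=0 → run C
t=22: queue=[C,B] q_used=1 → run C
t=23: queue=[C,B] q_used=2 → run C
t=24: queue=[C,B] q_used=3 → run C
t=25: queue=[B,C] q_used=0 → run B
t=26: queue=[C] q_used=0 → run C
t=27: queue=[C] q_used=1 → run C
t=28: queue=[C] q_used=2 → run C
t=29: (idle)
t=30: (idle)
t=31: (idle)
t=32: (idle)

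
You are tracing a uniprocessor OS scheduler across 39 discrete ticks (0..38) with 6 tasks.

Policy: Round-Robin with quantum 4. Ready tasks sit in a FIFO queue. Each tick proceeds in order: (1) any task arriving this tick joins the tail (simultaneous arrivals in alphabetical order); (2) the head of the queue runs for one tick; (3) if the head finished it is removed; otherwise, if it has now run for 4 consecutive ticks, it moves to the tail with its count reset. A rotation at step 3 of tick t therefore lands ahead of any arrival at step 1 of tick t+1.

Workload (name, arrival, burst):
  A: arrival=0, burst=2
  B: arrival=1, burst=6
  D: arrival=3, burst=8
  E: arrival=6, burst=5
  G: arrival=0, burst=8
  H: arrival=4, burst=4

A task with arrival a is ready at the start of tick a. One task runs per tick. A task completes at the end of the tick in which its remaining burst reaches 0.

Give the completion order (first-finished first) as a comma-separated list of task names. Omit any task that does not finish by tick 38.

t=0: queue=[A,G] q_used=0 → run A
t=1: queue=[A,G,B] q_used=1 → run A
t=2: queue=[G,B] q_used=0 → run G
t=3: queue=[G,B,D] q_used=1 → run G
t=4: queue=[G,B,D,H] q_used=2 → run G
t=5: queue=[G,B,D,H] q_used=3 → run G
t=6: queue=[B,D,H,G,E] q_used=0 → run B
t=7: queue=[B,D,H,G,E] q_used=1 → run B
t=8: queue=[B,D,H,G,E] q_used=2 → run B
t=9: queue=[B,D,H,G,E] q_used=3 → run B
t=10: queue=[D,H,G,E,B] q_used=0 → run D
t=11: queue=[D,H,G,E,B] q_used=1 → run D
t=12: queue=[D,H,G,E,B] q_used=2 → run D
t=13: queue=[D,H,G,E,B] q_used=3 → run D
t=14: queue=[H,G,E,B,D] q_used=0 → run H
t=15: queue=[H,G,E,B,D] q_used=1 → run H
t=16: queue=[H,G,E,B,D] q_used=2 → run H
t=17: queue=[H,G,E,B,D] q_used=3 → run H
t=18: queue=[G,E,B,D] q_used=0 → run G
t=19: queue=[G,E,B,D] q_used=1 → run G
t=20: queue=[G,E,B,D] q_used=2 → run G
t=21: queue=[G,E,B,D] q_used=3 → run G
t=22: queue=[E,B,D] q_used=0 → run E
t=23: queue=[E,B,D] q_used=1 → run E
t=24: queue=[E,B,D] q_used=2 → run E
t=25: queue=[E,B,D] q_used=3 → run E
t=26: queue=[B,D,E] q_used=0 → run B
t=27: queue=[B,D,E] q_used=1 → run B
t=28: queue=[D,E] q_used=0 → run D
t=29: queue=[D,E] q_used=1 → run D
t=30: queue=[D,E] q_used=2 → run D
t=31: queue=[D,E] q_used=3 → run D
t=32: queue=[E] q_used=0 → run E
t=33: (idle)
t=34: (idle)
t=35: (idle)
t=36: (idle)
t=37: (idle)
t=38: (idle)

completion order = A, H, G, B, D, E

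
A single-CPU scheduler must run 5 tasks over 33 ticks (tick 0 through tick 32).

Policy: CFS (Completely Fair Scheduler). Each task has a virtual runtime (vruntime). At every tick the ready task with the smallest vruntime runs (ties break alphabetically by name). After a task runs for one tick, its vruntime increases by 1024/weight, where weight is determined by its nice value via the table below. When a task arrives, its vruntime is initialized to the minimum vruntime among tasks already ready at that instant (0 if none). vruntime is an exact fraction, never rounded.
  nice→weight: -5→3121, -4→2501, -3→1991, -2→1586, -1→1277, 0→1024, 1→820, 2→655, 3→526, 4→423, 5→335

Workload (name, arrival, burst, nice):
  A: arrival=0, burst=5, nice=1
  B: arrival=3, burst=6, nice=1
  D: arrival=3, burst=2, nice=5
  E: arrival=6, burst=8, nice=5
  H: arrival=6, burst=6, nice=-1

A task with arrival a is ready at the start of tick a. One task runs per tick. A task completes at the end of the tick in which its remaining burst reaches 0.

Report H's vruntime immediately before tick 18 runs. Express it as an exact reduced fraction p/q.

vruntime(H, start of tick 18) = 2357248/261785

t=0: vr[A=0] → run A
t=1: vr[A=256/205] → run A
t=2: vr[A=512/205] → run A
t=3: vr[A=768/205 B=768/205 D=768/205] → run A
t=4: vr[A=1024/205 B=768/205 D=768/205] → run B
t=5: vr[A=1024/205 B=1024/205 D=768/205] → run D
t=6: vr[A=1024/205 B=1024/205 D=18688/2747 E=1024/205 H=1024/205] → run A
t=7: vr[B=1024/205 D=18688/2747 E=1024/205 H=1024/205] → run B
t=8: vr[B=256/41 D=18688/2747 E=1024/205 H=1024/205] → run E
t=9: vr[B=256/41 D=18688/2747 E=110592/13735 H=1024/205] → run H
t=10: vr[B=256/41 D=18688/2747 E=110592/13735 H=1517568/261785] → run H
t=11: vr[B=256/41 D=18688/2747 E=110592/13735 H=1727488/261785] → run B
t=12: vr[B=1536/205 D=18688/2747 E=110592/13735 H=1727488/261785] → run H
t=13: vr[B=1536/205 D=18688/2747 E=110592/13735 H=1937408/261785] → run D
t=14: vr[B=1536/205 E=110592/13735 H=1937408/261785] → run H
t=15: vr[B=1536/205 E=110592/13735 H=2147328/261785] → run B
t=16: vr[B=1792/205 E=110592/13735 H=2147328/261785] → run E
t=17: vr[B=1792/205 E=152576/13735 H=2147328/261785] → run H
t=18: vr[B=1792/205 E=152576/13735 H=2357248/261785] → run B
t=19: vr[B=2048/205 E=152576/13735 H=2357248/261785] → run H
t=20: vr[B=2048/205 E=152576/13735] → run B
t=21: vr[E=152576/13735] → run E
t=22: vr[E=38912/2747] → run E
t=23: vr[E=236544/13735] → run E
t=24: vr[E=278528/13735] → run E
t=25: vr[E=320512/13735] → run E
t=26: vr[E=362496/13735] → run E
t=27: (idle)
t=28: (idle)
t=29: (idle)
t=30: (idle)
t=31: (idle)
t=32: (idle)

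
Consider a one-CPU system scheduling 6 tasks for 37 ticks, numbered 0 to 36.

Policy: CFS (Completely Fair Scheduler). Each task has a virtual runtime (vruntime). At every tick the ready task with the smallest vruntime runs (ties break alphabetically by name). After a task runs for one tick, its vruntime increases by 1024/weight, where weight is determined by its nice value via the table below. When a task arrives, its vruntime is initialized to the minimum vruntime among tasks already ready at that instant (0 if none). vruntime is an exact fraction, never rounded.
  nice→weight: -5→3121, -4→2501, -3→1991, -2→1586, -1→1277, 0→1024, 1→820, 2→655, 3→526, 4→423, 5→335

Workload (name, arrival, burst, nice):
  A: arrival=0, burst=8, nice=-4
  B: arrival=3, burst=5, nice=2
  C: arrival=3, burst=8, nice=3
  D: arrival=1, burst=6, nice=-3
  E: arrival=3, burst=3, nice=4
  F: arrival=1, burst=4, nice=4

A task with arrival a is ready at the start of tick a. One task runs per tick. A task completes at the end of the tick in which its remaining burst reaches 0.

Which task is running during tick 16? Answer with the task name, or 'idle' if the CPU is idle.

t=0: vr[A=0] → run A
t=1: vr[A=1024/2501 D=1024/2501 F=1024/2501] → run A
t=2: vr[A=2048/2501 D=1024/2501 F=1024/2501] → run D
t=3: vr[A=2048/2501 B=1024/2501 C=1024/2501 D=4599808/4979491 E=1024/2501 F=1024/2501] → run B
t=4: vr[A=2048/2501 B=3231744/1638155 C=1024/2501 D=4599808/4979491 E=1024/2501 F=1024/2501] → run C
t=5: vr[A=2048/2501 B=3231744/1638155 C=1549824/657763 D=4599808/4979491 E=1024/2501 F=1024/2501] → run E
t=6: vr[A=2048/2501 B=3231744/1638155 C=1549824/657763 D=4599808/4979491 E=2994176/1057923 F=1024/2501] → run F
t=7: vr[A=2048/2501 B=3231744/1638155 C=1549824/657763 D=4599808/4979491 E=2994176/1057923 F=2994176/1057923] → run A
t=8: vr[A=3072/2501 B=3231744/1638155 C=1549824/657763 D=4599808/4979491 E=2994176/1057923 F=2994176/1057923] → run D
t=9: vr[A=3072/2501 B=3231744/1638155 C=1549824/657763 D=7160832/4979491 E=2994176/1057923 F=2994176/1057923] → run A
t=10: vr[A=4096/2501 B=3231744/1638155 C=1549824/657763 D=7160832/4979491 E=2994176/1057923 F=2994176/1057923] → run D
t=11: vr[A=4096/2501 B=3231744/1638155 C=1549824/657763 D=9721856/4979491 E=2994176/1057923 F=2994176/1057923] → run A
t=12: vr[A=5120/2501 B=3231744/1638155 C=1549824/657763 D=9721856/4979491 E=2994176/1057923 F=2994176/1057923] → run D
t=13: vr[A=5120/2501 B=3231744/1638155 C=1549824/657763 D=12282880/4979491 E=2994176/1057923 F=2994176/1057923] → run B
t=14: vr[A=5120/2501 B=5792768/1638155 C=1549824/657763 D=12282880/4979491 E=2994176/1057923 F=2994176/1057923] → run A
t=15: vr[A=6144/2501 B=5792768/1638155 C=1549824/657763 D=12282880/4979491 E=2994176/1057923 F=2994176/1057923] → run C
t=16: vr[A=6144/2501 B=5792768/1638155 C=2830336/657763 D=12282880/4979491 E=2994176/1057923 F=2994176/1057923] → run A
t=17: vr[A=7168/2501 B=5792768/1638155 C=2830336/657763 D=12282880/4979491 E=2994176/1057923 F=2994176/1057923] → run D
t=18: vr[A=7168/2501 B=5792768/1638155 C=2830336/657763 D=14843904/4979491 E=2994176/1057923 F=2994176/1057923] → run E
t=19: vr[A=7168/2501 B=5792768/1638155 C=2830336/657763 D=14843904/4979491 E=5555200/1057923 F=2994176/1057923] → run F
t=20: vr[A=7168/2501 B=5792768/1638155 C=2830336/657763 D=14843904/4979491 E=5555200/1057923 F=5555200/1057923] → run A
t=21: vr[B=5792768/1638155 C=2830336/657763 D=14843904/4979491 E=5555200/1057923 F=5555200/1057923] → run D
t=22: vr[B=5792768/1638155 C=2830336/657763 E=5555200/1057923 F=5555200/1057923] → run B
t=23: vr[B=8353792/1638155 C=2830336/657763 E=5555200/1057923 F=5555200/1057923] → run C
t=24: vr[B=8353792/1638155 C=4110848/657763 E=5555200/1057923 F=5555200/1057923] → run B
t=25: vr[B=10914816/1638155 C=4110848/657763 E=5555200/1057923 F=5555200/1057923] → run E
t=26: vr[B=10914816/1638155 C=4110848/657763 F=5555200/1057923] → run F
t=27: vr[B=10914816/1638155 C=4110848/657763 F=2705408/352641] → run C
t=28: vr[B=10914816/1638155 C=5391360/657763 F=2705408/352641] → run B
t=29: vr[C=5391360/657763 F=2705408/352641] → run F
t=30: vr[C=5391360/657763] → run C
t=31: vr[C=6671872/657763] → run C
t=32: vr[C=7952384/657763] → run C
t=33: vr[C=9232896/657763] → run C
t=34: (idle)
t=35: (idle)
t=36: (idle)

running at tick 16 = A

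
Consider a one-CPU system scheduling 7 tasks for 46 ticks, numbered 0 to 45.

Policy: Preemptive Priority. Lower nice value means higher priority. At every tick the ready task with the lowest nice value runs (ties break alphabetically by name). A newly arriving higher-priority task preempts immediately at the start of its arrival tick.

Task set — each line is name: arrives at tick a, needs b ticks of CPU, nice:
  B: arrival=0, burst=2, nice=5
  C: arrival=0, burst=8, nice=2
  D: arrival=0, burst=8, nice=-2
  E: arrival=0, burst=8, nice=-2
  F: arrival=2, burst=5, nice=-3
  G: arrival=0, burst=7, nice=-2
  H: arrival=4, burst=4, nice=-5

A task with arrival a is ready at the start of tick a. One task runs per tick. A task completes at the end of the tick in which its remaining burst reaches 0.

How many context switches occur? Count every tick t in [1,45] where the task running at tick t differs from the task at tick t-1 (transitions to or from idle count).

t=0: ready={B,C,D,E,G} → run D
t=1: ready={B,C,D,E,G} → run D
t=2: ready={B,C,D,E,F,G} → run F
t=3: ready={B,C,D,E,F,G} → run F
t=4: ready={B,C,D,E,F,G,H} → run H
t=5: ready={B,C,D,E,F,G,H} → run H
t=6: ready={B,C,D,E,F,G,H} → run H
t=7: ready={B,C,D,E,F,G,H} → run H
t=8: ready={B,C,D,E,F,G} → run F
t=9: ready={B,C,D,E,F,G} → run F
t=10: ready={B,C,D,E,F,G} → run F
t=11: ready={B,C,D,E,G} → run D
t=12: ready={B,C,D,E,G} → run D
t=13: ready={B,C,D,E,G} → run D
t=14: ready={B,C,D,E,G} → run D
t=15: ready={B,C,D,E,G} → run D
t=16: ready={B,C,D,E,G} → run D
t=17: ready={B,C,E,G} → run E
t=18: ready={B,C,E,G} → run E
t=19: ready={B,C,E,G} → run E
t=20: ready={B,C,E,G} → run E
t=21: ready={B,C,E,G} → run E
t=22: ready={B,C,E,G} → run E
t=23: ready={B,C,E,G} → run E
t=24: ready={B,C,E,G} → run E
t=25: ready={B,C,G} → run G
t=26: ready={B,C,G} → run G
t=27: ready={B,C,G} → run G
t=28: ready={B,C,G} → run G
t=29: ready={B,C,G} → run G
t=30: ready={B,C,G} → run G
t=31: ready={B,C,G} → run G
t=32: ready={B,C} → run C
t=33: ready={B,C} → run C
t=34: ready={B,C} → run C
t=35: ready={B,C} → run C
t=36: ready={B,C} → run C
t=37: ready={B,C} → run C
t=38: ready={B,C} → run C
t=39: ready={B,C} → run C
t=40: ready={B} → run B
t=41: ready={B} → run B
t=42: (idle)
t=43: (idle)
t=44: (idle)
t=45: (idle)

context switches = 9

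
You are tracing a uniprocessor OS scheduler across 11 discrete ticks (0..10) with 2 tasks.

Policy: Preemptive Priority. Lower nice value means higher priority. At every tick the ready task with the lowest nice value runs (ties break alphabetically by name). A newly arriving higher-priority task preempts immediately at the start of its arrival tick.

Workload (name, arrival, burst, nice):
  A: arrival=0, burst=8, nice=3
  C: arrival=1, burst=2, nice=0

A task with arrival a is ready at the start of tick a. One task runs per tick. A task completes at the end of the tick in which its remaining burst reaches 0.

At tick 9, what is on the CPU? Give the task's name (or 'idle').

t=0: ready={A} → run A
t=1: ready={A,C} → run C
t=2: ready={A,C} → run C
t=3: ready={A} → run A
t=4: ready={A} → run A
t=5: ready={A} → run A
t=6: ready={A} → run A
t=7: ready={A} → run A
t=8: ready={A} → run A
t=9: ready={A} → run A
t=10: (idle)

running at tick 9 = A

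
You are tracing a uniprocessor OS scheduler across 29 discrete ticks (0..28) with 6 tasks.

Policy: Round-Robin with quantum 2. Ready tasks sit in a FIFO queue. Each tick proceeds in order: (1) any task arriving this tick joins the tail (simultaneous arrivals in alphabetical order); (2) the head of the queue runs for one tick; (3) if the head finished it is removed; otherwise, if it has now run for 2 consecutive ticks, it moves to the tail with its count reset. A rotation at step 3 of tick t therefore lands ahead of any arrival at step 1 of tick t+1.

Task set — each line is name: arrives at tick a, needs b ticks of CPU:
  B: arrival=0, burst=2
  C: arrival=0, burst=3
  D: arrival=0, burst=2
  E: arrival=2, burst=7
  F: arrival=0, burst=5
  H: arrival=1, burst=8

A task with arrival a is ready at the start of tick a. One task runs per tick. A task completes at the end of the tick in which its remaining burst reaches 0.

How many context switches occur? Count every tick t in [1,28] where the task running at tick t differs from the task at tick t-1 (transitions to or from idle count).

t=0: queue=[B,C,D,F] q_used=0 → run B
t=1: queue=[B,C,D,F,H] q_used=1 → run B
t=2: queue=[C,D,F,H,E] q_used=0 → run C
t=3: queue=[C,D,F,H,E] q_used=1 → run C
t=4: queue=[D,F,H,E,C] q_used=0 → run D
t=5: queue=[D,F,H,E,C] q_used=1 → run D
t=6: queue=[F,H,E,C] q_used=0 → run F
t=7: queue=[F,H,E,C] q_used=1 → run F
t=8: queue=[H,E,C,F] q_used=0 → run H
t=9: queue=[H,E,C,F] q_used=1 → run H
t=10: queue=[E,C,F,H] q_used=0 → run E
t=11: queue=[E,C,F,H] q_used=1 → run E
t=12: queue=[C,F,H,E] q_used=0 → run C
t=13: queue=[F,H,E] q_used=0 → run F
t=14: queue=[F,H,E] q_used=1 → run F
t=15: queue=[H,E,F] q_used=0 → run H
t=16: queue=[H,E,F] q_used=1 → run H
t=17: queue=[E,F,H] q_used=0 → run E
t=18: queue=[E,F,H] q_used=1 → run E
t=19: queue=[F,H,E] q_used=0 → run F
t=20: queue=[H,E] q_used=0 → run H
t=21: queue=[H,E] q_used=1 → run H
t=22: queue=[E,H] q_used=0 → run E
t=23: queue=[E,H] q_used=1 → run E
t=24: queue=[H,E] q_used=0 → run H
t=25: queue=[H,E] q_used=1 → run H
t=26: queue=[E] q_used=0 → run E
t=27: (idle)
t=28: (idle)

context switches = 15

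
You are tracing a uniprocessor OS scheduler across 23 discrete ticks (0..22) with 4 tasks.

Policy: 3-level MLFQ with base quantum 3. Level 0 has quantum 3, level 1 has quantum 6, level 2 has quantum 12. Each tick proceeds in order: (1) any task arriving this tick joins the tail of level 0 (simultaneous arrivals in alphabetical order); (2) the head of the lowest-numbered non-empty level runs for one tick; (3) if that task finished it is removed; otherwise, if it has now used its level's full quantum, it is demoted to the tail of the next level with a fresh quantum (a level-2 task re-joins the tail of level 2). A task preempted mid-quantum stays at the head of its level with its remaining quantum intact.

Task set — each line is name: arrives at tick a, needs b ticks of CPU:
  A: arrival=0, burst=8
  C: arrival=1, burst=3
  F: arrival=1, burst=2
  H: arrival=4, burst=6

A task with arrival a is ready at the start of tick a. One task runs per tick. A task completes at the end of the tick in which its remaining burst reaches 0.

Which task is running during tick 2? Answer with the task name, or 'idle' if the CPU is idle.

running at tick 2 = A

t=0: L0/L1/L2 = A/-/- → run A
t=1: L0/L1/L2 = ACF/-/- → run A
t=2: L0/L1/L2 = ACF/-/- → run A
t=3: L0/L1/L2 = CF/A/- → run C
t=4: L0/L1/L2 = CFH/A/- → run C
t=5: L0/L1/L2 = CFH/A/- → run C
t=6: L0/L1/L2 = FH/A/- → run F
t=7: L0/L1/L2 = FH/A/- → run F
t=8: L0/L1/L2 = H/A/- → run H
t=9: L0/L1/L2 = H/A/- → run H
t=10: L0/L1/L2 = H/A/- → run H
t=11: L0/L1/L2 = -/AH/- → run A
t=12: L0/L1/L2 = -/AH/- → run A
t=13: L0/L1/L2 = -/AH/- → run A
t=14: L0/L1/L2 = -/AH/- → run A
t=15: L0/L1/L2 = -/AH/- → run A
t=16: L0/L1/L2 = -/H/- → run H
t=17: L0/L1/L2 = -/H/- → run H
t=18: L0/L1/L2 = -/H/- → run H
t=19: (idle)
t=20: (idle)
t=21: (idle)
t=22: (idle)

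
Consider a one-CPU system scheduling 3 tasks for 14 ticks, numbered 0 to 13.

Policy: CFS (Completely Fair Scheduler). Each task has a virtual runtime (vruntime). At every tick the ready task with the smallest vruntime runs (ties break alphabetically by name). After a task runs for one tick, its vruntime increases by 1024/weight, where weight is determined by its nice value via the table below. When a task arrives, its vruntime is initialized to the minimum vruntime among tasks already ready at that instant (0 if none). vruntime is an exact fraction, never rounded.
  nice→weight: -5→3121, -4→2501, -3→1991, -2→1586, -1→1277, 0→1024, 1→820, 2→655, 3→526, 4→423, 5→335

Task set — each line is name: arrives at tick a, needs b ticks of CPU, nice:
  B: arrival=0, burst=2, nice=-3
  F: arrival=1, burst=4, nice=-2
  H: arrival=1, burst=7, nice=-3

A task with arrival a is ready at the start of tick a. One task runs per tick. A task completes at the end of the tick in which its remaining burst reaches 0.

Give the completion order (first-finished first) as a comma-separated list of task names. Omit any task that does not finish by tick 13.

completion order = B, F, H

t=0: vr[B=0] → run B
t=1: vr[B=1024/1991 F=1024/1991 H=1024/1991] → run B
t=2: vr[F=1024/1991 H=1024/1991] → run F
t=3: vr[F=1831424/1578863 H=1024/1991] → run H
t=4: vr[F=1831424/1578863 H=2048/1991] → run H
t=5: vr[F=1831424/1578863 H=3072/1991] → run F
t=6: vr[F=2850816/1578863 H=3072/1991] → run H
t=7: vr[F=2850816/1578863 H=4096/1991] → run F
t=8: vr[F=3870208/1578863 H=4096/1991] → run H
t=9: vr[F=3870208/1578863 H=5120/1991] → run F
t=10: vr[H=5120/1991] → run H
t=11: vr[H=6144/1991] → run H
t=12: vr[H=7168/1991] → run H
t=13: (idle)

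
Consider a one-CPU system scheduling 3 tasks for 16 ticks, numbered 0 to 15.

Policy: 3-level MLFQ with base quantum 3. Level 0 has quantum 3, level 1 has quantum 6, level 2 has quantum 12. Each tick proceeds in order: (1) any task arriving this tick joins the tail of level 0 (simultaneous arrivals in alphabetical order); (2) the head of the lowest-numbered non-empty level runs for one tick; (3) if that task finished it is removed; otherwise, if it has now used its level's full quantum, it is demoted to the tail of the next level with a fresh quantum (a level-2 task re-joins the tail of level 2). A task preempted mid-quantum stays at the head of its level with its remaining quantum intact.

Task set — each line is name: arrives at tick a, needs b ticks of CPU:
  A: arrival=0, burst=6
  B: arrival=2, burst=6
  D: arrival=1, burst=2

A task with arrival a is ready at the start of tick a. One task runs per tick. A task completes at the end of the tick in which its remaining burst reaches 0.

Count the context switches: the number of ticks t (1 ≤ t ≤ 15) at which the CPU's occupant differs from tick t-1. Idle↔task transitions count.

t=0: L0/L1/L2 = A/-/- → run A
t=1: L0/L1/L2 = AD/-/- → run A
t=2: L0/L1/L2 = ADB/-/- → run A
t=3: L0/L1/L2 = DB/A/- → run D
t=4: L0/L1/L2 = DB/A/- → run D
t=5: L0/L1/L2 = B/A/- → run B
t=6: L0/L1/L2 = B/A/- → run B
t=7: L0/L1/L2 = B/A/- → run B
t=8: L0/L1/L2 = -/AB/- → run A
t=9: L0/L1/L2 = -/AB/- → run A
t=10: L0/L1/L2 = -/AB/- → run A
t=11: L0/L1/L2 = -/B/- → run B
t=12: L0/L1/L2 = -/B/- → run B
t=13: L0/L1/L2 = -/B/- → run B
t=14: (idle)
t=15: (idle)

context switches = 5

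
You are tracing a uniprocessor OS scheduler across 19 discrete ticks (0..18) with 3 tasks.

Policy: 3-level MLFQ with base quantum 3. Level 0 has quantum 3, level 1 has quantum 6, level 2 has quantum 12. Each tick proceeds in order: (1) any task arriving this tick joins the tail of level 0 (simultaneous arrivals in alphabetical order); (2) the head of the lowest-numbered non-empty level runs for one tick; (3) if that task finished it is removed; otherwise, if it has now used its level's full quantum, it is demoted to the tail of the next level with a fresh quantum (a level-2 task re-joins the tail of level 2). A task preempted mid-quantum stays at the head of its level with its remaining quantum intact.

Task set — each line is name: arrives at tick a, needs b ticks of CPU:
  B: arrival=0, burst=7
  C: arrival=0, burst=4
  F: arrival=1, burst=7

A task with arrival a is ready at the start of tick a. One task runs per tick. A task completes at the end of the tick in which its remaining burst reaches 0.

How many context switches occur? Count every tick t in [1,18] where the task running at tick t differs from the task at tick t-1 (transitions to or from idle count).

context switches = 6

t=0: L0/L1/L2 = BC/-/- → run B
t=1: L0/L1/L2 = BCF/-/- → run B
t=2: L0/L1/L2 = BCF/-/- → run B
t=3: L0/L1/L2 = CF/B/- → run C
t=4: L0/L1/L2 = CF/B/- → run C
t=5: L0/L1/L2 = CF/B/- → run C
t=6: L0/L1/L2 = F/BC/- → run F
t=7: L0/L1/L2 = F/BC/- → run F
t=8: L0/L1/L2 = F/BC/- → run F
t=9: L0/L1/L2 = -/BCF/- → run B
t=10: L0/L1/L2 = -/BCF/- → run B
t=11: L0/L1/L2 = -/BCF/- → run B
t=12: L0/L1/L2 = -/BCF/- → run B
t=13: L0/L1/L2 = -/CF/- → run C
t=14: L0/L1/L2 = -/F/- → run F
t=15: L0/L1/L2 = -/F/- → run F
t=16: L0/L1/L2 = -/F/- → run F
t=17: L0/L1/L2 = -/F/- → run F
t=18: (idle)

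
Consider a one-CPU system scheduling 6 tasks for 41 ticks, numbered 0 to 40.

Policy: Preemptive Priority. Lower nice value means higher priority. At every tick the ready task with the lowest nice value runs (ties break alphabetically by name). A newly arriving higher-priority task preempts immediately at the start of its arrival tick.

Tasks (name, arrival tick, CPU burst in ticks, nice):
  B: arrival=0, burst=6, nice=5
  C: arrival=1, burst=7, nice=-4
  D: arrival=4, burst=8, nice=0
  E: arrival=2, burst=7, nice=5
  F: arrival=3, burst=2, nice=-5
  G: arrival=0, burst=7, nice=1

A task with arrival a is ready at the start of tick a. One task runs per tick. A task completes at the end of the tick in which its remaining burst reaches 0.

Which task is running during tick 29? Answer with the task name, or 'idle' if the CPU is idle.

t=0: ready={B,G} → run G
t=1: ready={B,C,G} → run C
t=2: ready={B,C,E,G} → run C
t=3: ready={B,C,E,F,G} → run F
t=4: ready={B,C,D,E,F,G} → run F
t=5: ready={B,C,D,E,G} → run C
t=6: ready={B,C,D,E,G} → run C
t=7: ready={B,C,D,E,G} → run C
t=8: ready={B,C,D,E,G} → run C
t=9: ready={B,C,D,E,G} → run C
t=10: ready={B,D,E,G} → run D
t=11: ready={B,D,E,G} → run D
t=12: ready={B,D,E,G} → run D
t=13: ready={B,D,E,G} → run D
t=14: ready={B,D,E,G} → run D
t=15: ready={B,D,E,G} → run D
t=16: ready={B,D,E,G} → run D
t=17: ready={B,D,E,G} → run D
t=18: ready={B,E,G} → run G
t=19: ready={B,E,G} → run G
t=20: ready={B,E,G} → run G
t=21: ready={B,E,G} → run G
t=22: ready={B,E,G} → run G
t=23: ready={B,E,G} → run G
t=24: ready={B,E} → run B
t=25: ready={B,E} → run B
t=26: ready={B,E} → run B
t=27: ready={B,E} → run B
t=28: ready={B,E} → run B
t=29: ready={B,E} → run B
t=30: ready={E} → run E
t=31: ready={E} → run E
t=32: ready={E} → run E
t=33: ready={E} → run E
t=34: ready={E} → run E
t=35: ready={E} → run E
t=36: ready={E} → run E
t=37: (idle)
t=38: (idle)
t=39: (idle)
t=40: (idle)

running at tick 29 = B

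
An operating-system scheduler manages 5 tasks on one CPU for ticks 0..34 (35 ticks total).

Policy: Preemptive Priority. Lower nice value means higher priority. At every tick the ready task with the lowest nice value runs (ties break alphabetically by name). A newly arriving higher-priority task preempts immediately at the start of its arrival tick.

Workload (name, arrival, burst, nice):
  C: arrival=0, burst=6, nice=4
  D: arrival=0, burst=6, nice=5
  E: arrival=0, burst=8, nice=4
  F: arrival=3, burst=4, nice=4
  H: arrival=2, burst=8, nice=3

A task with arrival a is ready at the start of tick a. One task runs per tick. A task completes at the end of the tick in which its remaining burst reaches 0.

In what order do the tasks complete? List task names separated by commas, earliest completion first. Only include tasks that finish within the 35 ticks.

completion order = H, C, E, F, D

t=0: ready={C,D,E} → run C
t=1: ready={C,D,E} → run C
t=2: ready={C,D,E,H} → run H
t=3: ready={C,D,E,F,H} → run H
t=4: ready={C,D,E,F,H} → run H
t=5: ready={C,D,E,F,H} → run H
t=6: ready={C,D,E,F,H} → run H
t=7: ready={C,D,E,F,H} → run H
t=8: ready={C,D,E,F,H} → run H
t=9: ready={C,D,E,F,H} → run H
t=10: ready={C,D,E,F} → run C
t=11: ready={C,D,E,F} → run C
t=12: ready={C,D,E,F} → run C
t=13: ready={C,D,E,F} → run C
t=14: ready={D,E,F} → run E
t=15: ready={D,E,F} → run E
t=16: ready={D,E,F} → run E
t=17: ready={D,E,F} → run E
t=18: ready={D,E,F} → run E
t=19: ready={D,E,F} → run E
t=20: ready={D,E,F} → run E
t=21: ready={D,E,F} → run E
t=22: ready={D,F} → run F
t=23: ready={D,F} → run F
t=24: ready={D,F} → run F
t=25: ready={D,F} → run F
t=26: ready={D} → run D
t=27: ready={D} → run D
t=28: ready={D} → run D
t=29: ready={D} → run D
t=30: ready={D} → run D
t=31: ready={D} → run D
t=32: (idle)
t=33: (idle)
t=34: (idle)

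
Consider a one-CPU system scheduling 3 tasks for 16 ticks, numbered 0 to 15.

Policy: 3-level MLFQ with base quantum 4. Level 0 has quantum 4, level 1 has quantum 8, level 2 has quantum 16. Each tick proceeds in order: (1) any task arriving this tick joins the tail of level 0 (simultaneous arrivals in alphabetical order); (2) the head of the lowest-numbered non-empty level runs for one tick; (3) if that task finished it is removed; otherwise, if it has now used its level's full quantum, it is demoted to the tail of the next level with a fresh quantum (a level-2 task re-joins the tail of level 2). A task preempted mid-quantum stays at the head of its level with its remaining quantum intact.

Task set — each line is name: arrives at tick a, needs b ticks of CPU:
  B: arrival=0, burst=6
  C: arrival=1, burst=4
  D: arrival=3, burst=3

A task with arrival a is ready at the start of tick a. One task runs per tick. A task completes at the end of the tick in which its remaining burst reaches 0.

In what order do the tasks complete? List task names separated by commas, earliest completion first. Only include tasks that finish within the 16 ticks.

t=0: L0/L1/L2 = B/-/- → run B
t=1: L0/L1/L2 = BC/-/- → run B
t=2: L0/L1/L2 = BC/-/- → run B
t=3: L0/L1/L2 = BCD/-/- → run B
t=4: L0/L1/L2 = CD/B/- → run C
t=5: L0/L1/L2 = CD/B/- → run C
t=6: L0/L1/L2 = CD/B/- → run C
t=7: L0/L1/L2 = CD/B/- → run C
t=8: L0/L1/L2 = D/B/- → run D
t=9: L0/L1/L2 = D/B/- → run D
t=10: L0/L1/L2 = D/B/- → run D
t=11: L0/L1/L2 = -/B/- → run B
t=12: L0/L1/L2 = -/B/- → run B
t=13: (idle)
t=14: (idle)
t=15: (idle)

completion order = C, D, B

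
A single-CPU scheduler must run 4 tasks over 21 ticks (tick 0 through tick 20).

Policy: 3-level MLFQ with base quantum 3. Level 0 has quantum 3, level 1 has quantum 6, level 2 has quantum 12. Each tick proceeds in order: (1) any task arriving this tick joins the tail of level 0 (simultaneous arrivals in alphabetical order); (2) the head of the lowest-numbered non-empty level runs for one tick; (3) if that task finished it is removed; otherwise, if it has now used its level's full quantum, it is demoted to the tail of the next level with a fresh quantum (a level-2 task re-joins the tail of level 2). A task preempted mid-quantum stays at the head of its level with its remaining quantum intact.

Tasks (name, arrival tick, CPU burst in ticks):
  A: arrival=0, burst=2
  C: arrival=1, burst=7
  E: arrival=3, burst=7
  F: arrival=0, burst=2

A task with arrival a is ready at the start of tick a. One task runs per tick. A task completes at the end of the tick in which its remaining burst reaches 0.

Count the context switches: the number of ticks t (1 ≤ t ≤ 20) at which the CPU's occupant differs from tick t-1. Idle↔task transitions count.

t=0: L0/L1/L2 = AF/-/- → run A
t=1: L0/L1/L2 = AFC/-/- → run A
t=2: L0/L1/L2 = FC/-/- → run F
t=3: L0/L1/L2 = FCE/-/- → run F
t=4: L0/L1/L2 = CE/-/- → run C
t=5: L0/L1/L2 = CE/-/- → run C
t=6: L0/L1/L2 = CE/-/- → run C
t=7: L0/L1/L2 = E/C/- → run E
t=8: L0/L1/L2 = E/C/- → run E
t=9: L0/L1/L2 = E/C/- → run E
t=10: L0/L1/L2 = -/CE/- → run C
t=11: L0/L1/L2 = -/CE/- → run C
t=12: L0/L1/L2 = -/CE/- → run C
t=13: L0/L1/L2 = -/CE/- → run C
t=14: L0/L1/L2 = -/E/- → run E
t=15: L0/L1/L2 = -/E/- → run E
t=16: L0/L1/L2 = -/E/- → run E
t=17: L0/L1/L2 = -/E/- → run E
t=18: (idle)
t=19: (idle)
t=20: (idle)

context switches = 6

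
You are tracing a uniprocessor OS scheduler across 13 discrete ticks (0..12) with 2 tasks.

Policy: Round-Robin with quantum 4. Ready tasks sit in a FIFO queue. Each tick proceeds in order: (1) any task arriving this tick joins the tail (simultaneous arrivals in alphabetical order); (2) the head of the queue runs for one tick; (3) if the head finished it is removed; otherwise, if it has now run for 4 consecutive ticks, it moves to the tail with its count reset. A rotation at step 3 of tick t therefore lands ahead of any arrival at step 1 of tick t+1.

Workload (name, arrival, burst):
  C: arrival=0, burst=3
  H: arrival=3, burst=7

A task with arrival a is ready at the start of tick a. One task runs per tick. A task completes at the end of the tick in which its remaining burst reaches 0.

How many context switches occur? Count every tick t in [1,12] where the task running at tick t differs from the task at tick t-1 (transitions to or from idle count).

t=0: queue=[C] q_used=0 → run C
t=1: queue=[C] q_used=1 → run C
t=2: queue=[C] q_used=2 → run C
t=3: queue=[H] q_used=0 → run H
t=4: queue=[H] q_used=1 → run H
t=5: queue=[H] q_used=2 → run H
t=6: queue=[H] q_used=3 → run H
t=7: queue=[H] q_used=0 → run H
t=8: queue=[H] q_used=1 → run H
t=9: queue=[H] q_used=2 → run H
t=10: (idle)
t=11: (idle)
t=12: (idle)

context switches = 2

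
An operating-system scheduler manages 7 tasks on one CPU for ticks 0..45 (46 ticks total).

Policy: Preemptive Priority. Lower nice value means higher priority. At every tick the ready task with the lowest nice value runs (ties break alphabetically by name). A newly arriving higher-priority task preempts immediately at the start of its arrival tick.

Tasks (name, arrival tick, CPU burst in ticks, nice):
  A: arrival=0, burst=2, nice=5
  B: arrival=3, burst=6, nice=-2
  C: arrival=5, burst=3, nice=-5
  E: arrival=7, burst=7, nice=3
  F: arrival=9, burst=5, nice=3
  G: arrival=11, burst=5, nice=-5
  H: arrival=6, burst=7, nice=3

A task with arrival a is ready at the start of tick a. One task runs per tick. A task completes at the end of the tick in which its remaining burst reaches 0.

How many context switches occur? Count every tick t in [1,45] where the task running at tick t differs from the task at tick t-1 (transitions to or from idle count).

t=0: ready={A} → run A
t=1: ready={A} → run A
t=2: (idle)
t=3: ready={B} → run B
t=4: ready={B} → run B
t=5: ready={B,C} → run C
t=6: ready={B,C,H} → run C
t=7: ready={B,C,E,H} → run C
t=8: ready={B,E,H} → run B
t=9: ready={B,E,F,H} → run B
t=10: ready={B,E,F,H} → run B
t=11: ready={B,E,F,G,H} → run G
t=12: ready={B,E,F,G,H} → run G
t=13: ready={B,E,F,G,H} → run G
t=14: ready={B,E,F,G,H} → run G
t=15: ready={B,E,F,G,H} → run G
t=16: ready={B,E,F,H} → run B
t=17: ready={E,F,H} → run E
t=18: ready={E,F,H} → run E
t=19: ready={E,F,H} → run E
t=20: ready={E,F,H} → run E
t=21: ready={E,F,H} → run E
t=22: ready={E,F,H} → run E
t=23: ready={E,F,H} → run E
t=24: ready={F,H} → run F
t=25: ready={F,H} → run F
t=26: ready={F,H} → run F
t=27: ready={F,H} → run F
t=28: ready={F,H} → run F
t=29: ready={H} → run H
t=30: ready={H} → run H
t=31: ready={H} → run H
t=32: ready={H} → run H
t=33: ready={H} → run H
t=34: ready={H} → run H
t=35: ready={H} → run H
t=36: (idle)
t=37: (idle)
t=38: (idle)
t=39: (idle)
t=40: (idle)
t=41: (idle)
t=42: (idle)
t=43: (idle)
t=44: (idle)
t=45: (idle)

context switches = 10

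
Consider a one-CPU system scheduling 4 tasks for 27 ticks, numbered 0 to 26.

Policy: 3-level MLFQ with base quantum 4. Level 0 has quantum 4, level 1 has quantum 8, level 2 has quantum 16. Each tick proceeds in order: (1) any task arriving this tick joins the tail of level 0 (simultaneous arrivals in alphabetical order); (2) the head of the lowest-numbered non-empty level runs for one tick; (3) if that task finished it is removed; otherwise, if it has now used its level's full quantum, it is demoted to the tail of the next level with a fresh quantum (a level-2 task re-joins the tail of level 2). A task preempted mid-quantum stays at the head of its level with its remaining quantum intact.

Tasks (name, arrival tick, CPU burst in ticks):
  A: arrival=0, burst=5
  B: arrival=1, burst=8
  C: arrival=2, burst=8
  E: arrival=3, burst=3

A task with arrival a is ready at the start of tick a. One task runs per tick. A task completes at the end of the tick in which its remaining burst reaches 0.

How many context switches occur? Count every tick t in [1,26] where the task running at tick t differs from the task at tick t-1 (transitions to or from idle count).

t=0: L0/L1/L2 = A/-/- → run A
t=1: L0/L1/L2 = AB/-/- → run A
t=2: L0/L1/L2 = ABC/-/- → run A
t=3: L0/L1/L2 = ABCE/-/- → run A
t=4: L0/L1/L2 = BCE/A/- → run B
t=5: L0/L1/L2 = BCE/A/- → run B
t=6: L0/L1/L2 = BCE/A/- → run B
t=7: L0/L1/L2 = BCE/A/- → run B
t=8: L0/L1/L2 = CE/AB/- → run C
t=9: L0/L1/L2 = CE/AB/- → run C
t=10: L0/L1/L2 = CE/AB/- → run C
t=11: L0/L1/L2 = CE/AB/- → run C
t=12: L0/L1/L2 = E/ABC/- → run E
t=13: L0/L1/L2 = E/ABC/- → run E
t=14: L0/L1/L2 = E/ABC/- → run E
t=15: L0/L1/L2 = -/ABC/- → run A
t=16: L0/L1/L2 = -/BC/- → run B
t=17: L0/L1/L2 = -/BC/- → run B
t=18: L0/L1/L2 = -/BC/- → run B
t=19: L0/L1/L2 = -/BC/- → run B
t=20: L0/L1/L2 = -/C/- → run C
t=21: L0/L1/L2 = -/C/- → run C
t=22: L0/L1/L2 = -/C/- → run C
t=23: L0/L1/L2 = -/C/- → run C
t=24: (idle)
t=25: (idle)
t=26: (idle)

context switches = 7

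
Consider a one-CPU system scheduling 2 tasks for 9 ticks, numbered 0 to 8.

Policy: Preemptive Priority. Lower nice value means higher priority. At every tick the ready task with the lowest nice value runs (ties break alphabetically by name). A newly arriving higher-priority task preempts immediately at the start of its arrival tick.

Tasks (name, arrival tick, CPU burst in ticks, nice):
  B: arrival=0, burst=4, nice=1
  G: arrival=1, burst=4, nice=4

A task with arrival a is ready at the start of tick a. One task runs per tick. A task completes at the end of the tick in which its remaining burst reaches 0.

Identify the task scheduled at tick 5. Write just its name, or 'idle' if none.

running at tick 5 = G

t=0: ready={B} → run B
t=1: ready={B,G} → run B
t=2: ready={B,G} → run B
t=3: ready={B,G} → run B
t=4: ready={G} → run G
t=5: ready={G} → run G
t=6: ready={G} → run G
t=7: ready={G} → run G
t=8: (idle)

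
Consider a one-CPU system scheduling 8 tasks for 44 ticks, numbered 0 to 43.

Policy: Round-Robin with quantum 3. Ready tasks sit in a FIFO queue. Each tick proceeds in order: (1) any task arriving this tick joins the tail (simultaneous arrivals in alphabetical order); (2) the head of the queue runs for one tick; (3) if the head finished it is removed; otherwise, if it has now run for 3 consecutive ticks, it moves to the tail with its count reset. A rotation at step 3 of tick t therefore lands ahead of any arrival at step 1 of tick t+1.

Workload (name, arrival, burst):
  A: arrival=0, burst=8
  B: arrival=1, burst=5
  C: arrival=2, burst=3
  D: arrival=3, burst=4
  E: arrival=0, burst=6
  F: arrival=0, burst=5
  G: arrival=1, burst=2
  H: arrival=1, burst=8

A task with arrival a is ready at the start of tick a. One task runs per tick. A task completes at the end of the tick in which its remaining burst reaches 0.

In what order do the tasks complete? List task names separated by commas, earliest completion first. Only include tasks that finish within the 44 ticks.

t=0: queue=[A,E,F] q_used=0 → run A
t=1: queue=[A,E,F,B,G,H] q_used=1 → run A
t=2: queue=[A,E,F,B,G,H,C] q_used=2 → run A
t=3: queue=[E,F,B,G,H,C,A,D] q_used=0 → run E
t=4: queue=[E,F,B,G,H,C,A,D] q_used=1 → run E
t=5: queue=[E,F,B,G,H,C,A,D] q_used=2 → run E
t=6: queue=[F,B,G,H,C,A,D,E] q_used=0 → run F
t=7: queue=[F,B,G,H,C,A,D,E] q_used=1 → run F
t=8: queue=[F,B,G,H,C,A,D,E] q_used=2 → run F
t=9: queue=[B,G,H,C,A,D,E,F] q_used=0 → run B
t=10: queue=[B,G,H,C,A,D,E,F] q_used=1 → run B
t=11: queue=[B,G,H,C,A,D,E,F] q_used=2 → run B
t=12: queue=[G,H,C,A,D,E,F,B] q_used=0 → run G
t=13: queue=[G,H,C,A,D,E,F,B] q_used=1 → run G
t=14: queue=[H,C,A,D,E,F,B] q_used=0 → run H
t=15: queue=[H,C,A,D,E,F,B] q_used=1 → run H
t=16: queue=[H,C,A,D,E,F,B] q_used=2 → run H
t=17: queue=[C,A,D,E,F,B,H] q_used=0 → run C
t=18: queue=[C,A,D,E,F,B,H] q_used=1 → run C
t=19: queue=[C,A,D,E,F,B,H] q_used=2 → run C
t=20: queue=[A,D,E,F,B,H] q_used=0 → run A
t=21: queue=[A,D,E,F,B,H] q_used=1 → run A
t=22: queue=[A,D,E,F,B,H] q_used=2 → run A
t=23: queue=[D,E,F,B,H,A] q_used=0 → run D
t=24: queue=[D,E,F,B,H,A] q_used=1 → run D
t=25: queue=[D,E,F,B,H,A] q_used=2 → run D
t=26: queue=[E,F,B,H,A,D] q_used=0 → run E
t=27: queue=[E,F,B,H,A,D] q_used=1 → run E
t=28: queue=[E,F,B,H,A,D] q_used=2 → run E
t=29: queue=[F,B,H,A,D] q_used=0 → run F
t=30: queue=[F,B,H,A,D] q_used=1 → run F
t=31: queue=[B,H,A,D] q_used=0 → run B
t=32: queue=[B,H,A,D] q_used=1 → run B
t=33: queue=[H,A,D] q_used=0 → run H
t=34: queue=[H,A,D] q_used=1 → run H
t=35: queue=[H,A,D] q_used=2 → run H
t=36: queue=[A,D,H] q_used=0 → run A
t=37: queue=[A,D,H] q_used=1 → run A
t=38: queue=[D,H] q_used=0 → run D
t=39: queue=[H] q_used=0 → run H
t=40: queue=[H] q_used=1 → run H
t=41: (idle)
t=42: (idle)
t=43: (idle)

completion order = G, C, E, F, B, A, D, H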